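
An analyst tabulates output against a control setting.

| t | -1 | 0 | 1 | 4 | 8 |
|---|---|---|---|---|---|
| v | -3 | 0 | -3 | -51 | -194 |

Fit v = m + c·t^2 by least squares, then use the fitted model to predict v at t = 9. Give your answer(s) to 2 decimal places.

MᵀM·[m, c]ᵀ = Mᵀv reads: 5·m + 82·c = -251;  82·m + 4354·c = -13238.
Eliminating c: 4354·(row 1) − 82·(row 2) gives 15046·m = 4354·(-251) − 82·(-13238) = -7338, so m = -3669/7523.
Then c = ((-13238) − 82·(-3669/7523))/4354 = -22804/7523.
At t = 9: v̂ = (-3669/7523)·(1) + (-22804/7523)·(81) = -1850793/7523.

v̂ = -246.02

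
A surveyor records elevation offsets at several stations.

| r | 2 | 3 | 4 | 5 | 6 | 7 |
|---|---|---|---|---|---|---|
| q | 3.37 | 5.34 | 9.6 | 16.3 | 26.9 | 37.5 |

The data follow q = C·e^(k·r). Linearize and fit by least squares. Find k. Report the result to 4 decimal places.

Linearized form: ln q = k·r + ln C. From the 6 transformed points,
Over the data: Σr = 27.0000, Σ(r)² = 139.0000, Σln q = 14.8595, Σr·ln q = 75.5815.
Normal system: [[139.0000, 27.0000]; [27.0000, 6]]·[k, ln C]ᵀ = [75.5815, 14.8595]ᵀ.
Δ = 139.0000·6 − (27.0000)² = 105.0000; k = (75.5815·6 − 27.0000·14.8595)/105.0000 = 0.49792, ln C = (139.0000·14.8595 − 27.0000·75.5815)/105.0000 = 0.23594.

k = 0.4979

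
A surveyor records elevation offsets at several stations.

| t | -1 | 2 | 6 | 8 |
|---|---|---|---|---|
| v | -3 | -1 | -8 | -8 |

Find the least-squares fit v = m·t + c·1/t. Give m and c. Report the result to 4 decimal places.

m = -1.2039, c = 3.8520

XᵀX·[m, c]ᵀ = Xᵀv reads: 105·m + 4·c = -111;  4·m + (745/576)·c = 1/6.
Determinant 105·(745/576) − 4² = 23003/192.
m = ((-111)·(745/576) − 4·(1/6))/(23003/192) = -27693/23003; c = (105·(1/6) − 4·(-111))/(23003/192) = 88608/23003.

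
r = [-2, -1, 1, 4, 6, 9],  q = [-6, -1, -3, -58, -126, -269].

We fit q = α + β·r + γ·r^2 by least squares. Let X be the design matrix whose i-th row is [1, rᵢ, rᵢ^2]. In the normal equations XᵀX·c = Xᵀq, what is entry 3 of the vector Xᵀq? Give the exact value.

Entry 3 ↔ basis r^2, so (Xᵀq)_{3} = Σᵢ (r^2)·qᵢ = (4)·(-6) + (1)·(-1) + (1)·(-3) + (16)·(-58) + (36)·(-126) + (81)·(-269) = -27281.

-27281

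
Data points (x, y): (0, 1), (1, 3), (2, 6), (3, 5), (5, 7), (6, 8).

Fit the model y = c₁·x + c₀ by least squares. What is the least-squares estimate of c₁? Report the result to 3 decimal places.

Setting ∂/∂c₁ … = 0 gives: 75·c₁ + 17·c₀ = 113;  17·c₁ + 6·c₀ = 30.
det = 75·6 − 17² = 161.
c₁ = (113·6 − 17·30)/161 = 24/23; c₀ = (75·30 − 17·113)/161 = 47/23.

c₁ = 1.043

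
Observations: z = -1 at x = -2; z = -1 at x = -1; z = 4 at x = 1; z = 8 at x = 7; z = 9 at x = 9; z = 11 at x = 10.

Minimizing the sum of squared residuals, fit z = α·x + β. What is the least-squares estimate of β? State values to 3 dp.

Forming MᵀM = [[236, 24]; [24, 6]] and Mᵀz = [254, 30]ᵀ gives MᵀM·[α, β]ᵀ = Mᵀz.
det = 236·6 − 24² = 840.
α = (254·6 − 24·30)/840 = 67/70; β = (236·30 − 24·254)/840 = 41/35.

β = 1.171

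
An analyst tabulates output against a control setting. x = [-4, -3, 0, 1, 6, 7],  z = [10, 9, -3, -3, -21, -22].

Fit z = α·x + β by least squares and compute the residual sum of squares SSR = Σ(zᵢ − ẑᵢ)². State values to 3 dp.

SSR = 9.089

From the data, Σx·x = 111, Σx = 7, Σ1 = 6.
Right-hand side: Σx·z = -350, Σz = -30.
det = 111·6 − 7² = 617.
α = ((-350)·6 − 7·(-30))/617 = -1890/617; β = (111·(-30) − 7·(-350))/617 = -880/617.
Residuals: -510/617, 763/617, -971/617, 919/617, -737/617, 536/617; SSR = 5608/617.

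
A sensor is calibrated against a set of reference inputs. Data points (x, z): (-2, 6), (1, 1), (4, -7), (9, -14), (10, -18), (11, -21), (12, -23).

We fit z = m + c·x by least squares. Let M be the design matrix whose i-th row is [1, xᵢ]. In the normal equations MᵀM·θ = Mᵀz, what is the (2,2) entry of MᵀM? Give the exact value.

467

Row 2 ↔ basis x, column 2 ↔ basis x, so (MᵀM)_{2,2} = Σᵢ (x)·(x) = (-2)·(-2) + (1)·(1) + (4)·(4) + (9)·(9) + (10)·(10) + (11)·(11) + (12)·(12) = 467.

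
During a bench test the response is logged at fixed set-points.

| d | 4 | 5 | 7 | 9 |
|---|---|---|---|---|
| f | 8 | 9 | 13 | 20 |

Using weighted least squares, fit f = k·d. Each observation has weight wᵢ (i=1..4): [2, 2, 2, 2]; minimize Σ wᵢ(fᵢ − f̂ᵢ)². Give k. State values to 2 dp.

From the data, Σwᵢ·d·d = 342.
For XᵀWf: Σwᵢ·d·f = 696.
Hence k = 696 / 342 ≈ 2.03509.

k = 2.04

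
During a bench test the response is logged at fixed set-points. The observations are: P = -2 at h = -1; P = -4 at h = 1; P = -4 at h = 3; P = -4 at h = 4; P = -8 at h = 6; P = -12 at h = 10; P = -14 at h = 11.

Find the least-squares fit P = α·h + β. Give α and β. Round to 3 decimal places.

α = -1.000, β = -2.000

Forming MᵀM = [[284, 34]; [34, 7]] and MᵀP = [-352, -48]ᵀ gives MᵀM·[α, β]ᵀ = MᵀP.
Δ = 284·7 − 34² = 832.
α = ((-352)·7 − 34·(-48))/832 = -1; β = (284·(-48) − 34·(-352))/832 = -2.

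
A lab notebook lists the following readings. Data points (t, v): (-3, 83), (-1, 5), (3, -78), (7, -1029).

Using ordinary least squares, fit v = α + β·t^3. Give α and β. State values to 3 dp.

α = 2.296, β = -3.006

The normal system AᵀA·[α, β]ᵀ = Aᵀv is [[4, 342]; [342, 119108]]·[α, β]ᵀ = [-1019, -357299]ᵀ.
det = 4·119108 − 342² = 359468.
α = ((-1019)·119108 − 342·(-357299))/359468 = 412603/179734; β = (4·(-357299) − 342·(-1019))/359468 = -540349/179734.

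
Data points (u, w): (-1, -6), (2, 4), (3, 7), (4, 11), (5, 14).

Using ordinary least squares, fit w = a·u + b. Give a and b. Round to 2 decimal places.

The normal system XᵀX·[a, b]ᵀ = Xᵀw is [[55, 13]; [13, 5]]·[a, b]ᵀ = [149, 30]ᵀ.
Eliminating b: 5·(row 1) − 13·(row 2) gives 106·a = 5·149 − 13·30 = 355, so a = 355/106.
Then b = (30 − 13·(355/106))/5 = -287/106.

a = 3.35, b = -2.71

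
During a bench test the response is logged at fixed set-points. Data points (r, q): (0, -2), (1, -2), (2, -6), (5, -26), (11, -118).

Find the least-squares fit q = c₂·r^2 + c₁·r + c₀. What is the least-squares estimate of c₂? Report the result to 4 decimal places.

c₂ = -0.9525

Normal-equation sums: Σr^2·r^2 = 15283, Σr^2·r = 1465, Σr^2 = 151, Σr·r = 151, Σr = 19, Σ1 = 5.
Right-hand side: Σr^2·q = -14954, Σr·q = -1442, Σq = -154.
So AᵀA·[c₂, c₁, c₀]ᵀ = Aᵀq: [[15283, 1465, 151]; [1465, 151, 19]; [151, 19, 5]]·[c₂, c₁, c₀]ᵀ = [-14954, -1442, -154]ᵀ.
Inverting the 3×3 Gram matrix, [c₂, c₁, c₀]ᵀ = [-20130/21133, -2118/21133, -34922/21133]ᵀ.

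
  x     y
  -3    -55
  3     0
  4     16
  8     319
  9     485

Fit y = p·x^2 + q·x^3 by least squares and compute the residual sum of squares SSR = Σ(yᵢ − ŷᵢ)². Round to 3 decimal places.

Forming AᵀA = [[11075, 92841]; [92841, 799139]] and Aᵀy = [59462, 519402]ᵀ gives AᵀA·[p, q]ᵀ = Aᵀy.
det = 11075·799139 − 92841² = 231013144.
p = (59462·799139 − 92841·519402)/231013144 = -87924733/28876643; q = (11075·519402 − 92841·59462)/231013144 = 28983201/28876643.
Residuals: -14346341/28876643, 8776170/28876643, 13897152/28876643, -566883/28876643, -1678301/28876643; SSR = 16591525/28876643.

SSR = 0.575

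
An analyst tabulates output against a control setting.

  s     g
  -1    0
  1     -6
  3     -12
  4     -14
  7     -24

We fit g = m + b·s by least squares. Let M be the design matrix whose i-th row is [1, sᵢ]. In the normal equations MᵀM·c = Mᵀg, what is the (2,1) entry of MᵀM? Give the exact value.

Row 2 ↔ basis s, column 1 ↔ basis 1, so (MᵀM)_{2,1} = Σᵢ s = (-1)·(1) + (1)·(1) + (3)·(1) + (4)·(1) + (7)·(1) = 14.

14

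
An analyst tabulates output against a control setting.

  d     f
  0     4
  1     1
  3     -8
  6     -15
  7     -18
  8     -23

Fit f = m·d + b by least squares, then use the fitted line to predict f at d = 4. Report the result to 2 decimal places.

f̂ = -9.29

Sums needed: Σd·d = 159, Σd = 25, Σ1 = 6.
For Aᵀf: Σd·f = -423, Σf = -59.
So AᵀA·[m, b]ᵀ = Aᵀf: [[159, 25]; [25, 6]]·[m, b]ᵀ = [-423, -59]ᵀ.
Eliminating b: 6·(row 1) − 25·(row 2) gives 329·m = 6·(-423) − 25·(-59) = -1063, so m = -1063/329.
Then b = ((-59) − 25·(-1063/329))/6 = 1194/329.
At d = 4: f̂ = (-1063/329)·(4) + (1194/329)·(1) = -3058/329.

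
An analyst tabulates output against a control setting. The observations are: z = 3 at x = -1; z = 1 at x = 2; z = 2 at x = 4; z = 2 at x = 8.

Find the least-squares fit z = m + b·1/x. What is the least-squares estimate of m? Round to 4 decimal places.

m = 1.9646

Entries of MᵀM: Σ1 = 4, Σ1/x = -1/8, Σ1/x·1/x = 85/64.
And Σz = 8, Σ1/x·z = -7/4.
det = 4·(85/64) − (-1/8)² = 339/64.
m = (8·(85/64) − (-1/8)·(-7/4))/(339/64) = 222/113; b = (4·(-7/4) − (-1/8)·8)/(339/64) = -128/113.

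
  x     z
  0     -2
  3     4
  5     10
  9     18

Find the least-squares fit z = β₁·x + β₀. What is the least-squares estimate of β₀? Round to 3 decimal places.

Entries of MᵀM: Σx·x = 115, Σx = 17, Σ1 = 4.
Moment sums: Σx·z = 224, Σz = 30.
MᵀM·[β₁, β₀]ᵀ = Mᵀz becomes [[115, 17]; [17, 4]]·[β₁, β₀]ᵀ = [224, 30]ᵀ.
Determinant 115·4 − 17² = 171.
β₁ = (224·4 − 17·30)/171 = 386/171; β₀ = (115·30 − 17·224)/171 = -358/171.

β₀ = -2.094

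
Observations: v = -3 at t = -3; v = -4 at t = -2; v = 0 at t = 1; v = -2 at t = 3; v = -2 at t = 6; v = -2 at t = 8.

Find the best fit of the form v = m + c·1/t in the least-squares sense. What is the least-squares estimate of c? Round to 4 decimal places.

Entries of AᵀA: Σ1 = 6, Σ1/t = 19/24, Σ1/t·1/t = 97/64.
Moment sums: Σv = -13, Σ1/t·v = 7/4.
AᵀA·[m, c]ᵀ = Aᵀv becomes [[6, 19/24]; [19/24, 97/64]]·[m, c]ᵀ = [-13, 7/4]ᵀ.
Eliminating c: (97/64)·(row 1) − (19/24)·(row 2) gives (4877/576)·m = (97/64)·(-13) − (19/24)·(7/4) = -4049/192, so m = -12147/4877.
Then c = ((7/4) − (19/24)·(-12147/4877))/(97/64) = 11976/4877.

c = 2.4556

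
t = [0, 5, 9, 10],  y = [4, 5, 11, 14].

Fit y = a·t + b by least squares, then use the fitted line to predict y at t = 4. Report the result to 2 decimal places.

ŷ = 6.56

Normal-equation sums: Σt·t = 206, Σt = 24, Σ1 = 4.
And Σt·y = 264, Σy = 34.
So MᵀM·[a, b]ᵀ = Mᵀy: [[206, 24]; [24, 4]]·[a, b]ᵀ = [264, 34]ᵀ.
Eliminating b: 4·(row 1) − 24·(row 2) gives 248·a = 4·264 − 24·34 = 240, so a = 30/31.
Then b = (34 − 24·(30/31))/4 = 167/62.
At t = 4: ŷ = (30/31)·(4) + (167/62)·(1) = 407/62.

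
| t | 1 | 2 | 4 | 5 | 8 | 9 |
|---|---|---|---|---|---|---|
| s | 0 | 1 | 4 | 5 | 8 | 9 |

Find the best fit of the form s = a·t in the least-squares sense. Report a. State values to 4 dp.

a = 0.9843

With design matrix M, MᵀM = [[191]] and Mᵀs = [188]ᵀ.
Hence a = 188 / 191 ≈ 0.984293.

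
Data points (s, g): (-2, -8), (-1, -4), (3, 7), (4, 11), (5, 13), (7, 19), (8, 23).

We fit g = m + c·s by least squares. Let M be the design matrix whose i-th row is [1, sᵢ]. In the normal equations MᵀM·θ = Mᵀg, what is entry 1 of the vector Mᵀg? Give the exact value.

61

Entry 1 ↔ basis 1, so (Mᵀg)_{1} = Σᵢ gᵢ = (1)·(-8) + (1)·(-4) + (1)·(7) + (1)·(11) + (1)·(13) + (1)·(19) + (1)·(23) = 61.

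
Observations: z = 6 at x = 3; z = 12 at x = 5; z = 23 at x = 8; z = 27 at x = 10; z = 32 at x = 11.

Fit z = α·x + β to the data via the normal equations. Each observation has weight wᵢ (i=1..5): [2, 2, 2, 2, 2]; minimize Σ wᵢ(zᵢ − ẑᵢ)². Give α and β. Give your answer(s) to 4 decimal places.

α = 3.1858, β = -3.5752

The normal system MᵀWM·[α, β]ᵀ = MᵀWz is [[638, 74]; [74, 10]]·[α, β]ᵀ = [1768, 200]ᵀ.
det = 638·10 − 74² = 904.
α = (1768·10 − 74·200)/904 = 360/113; β = (638·200 − 74·1768)/904 = -404/113.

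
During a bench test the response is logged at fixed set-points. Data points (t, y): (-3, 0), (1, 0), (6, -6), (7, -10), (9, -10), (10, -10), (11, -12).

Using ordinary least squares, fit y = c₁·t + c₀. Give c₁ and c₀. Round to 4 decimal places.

c₁ = -0.9362, c₀ = -1.3734

With design matrix M, MᵀM = [[397, 41]; [41, 7]] and Mᵀy = [-428, -48]ᵀ.
det = 397·7 − 41² = 1098.
c₁ = ((-428)·7 − 41·(-48))/1098 = -514/549; c₀ = (397·(-48) − 41·(-428))/1098 = -754/549.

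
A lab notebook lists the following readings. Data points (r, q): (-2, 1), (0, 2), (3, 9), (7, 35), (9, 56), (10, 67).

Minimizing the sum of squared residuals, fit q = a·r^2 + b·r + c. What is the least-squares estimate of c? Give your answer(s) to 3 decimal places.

Setting ∂/∂a … = 0 gives: 19059·a + 2091·b + 243·c = 13036;  2091·a + 243·b + 27·c = 1444;  243·a + 27·b + 6·c = 170.
Row-reducing yields a = 5837/10410, b = 2051/2082, c = 6202/5205.

c = 1.192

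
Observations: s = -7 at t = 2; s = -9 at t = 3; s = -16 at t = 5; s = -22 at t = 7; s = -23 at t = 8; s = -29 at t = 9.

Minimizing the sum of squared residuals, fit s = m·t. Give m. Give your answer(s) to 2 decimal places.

m = -3.10

Setting ∂/∂m … = 0 gives: 232·m = -720.
(Σt·t = 232, Σt·s = -720.)
Hence m = -720 / 232 ≈ -3.10345.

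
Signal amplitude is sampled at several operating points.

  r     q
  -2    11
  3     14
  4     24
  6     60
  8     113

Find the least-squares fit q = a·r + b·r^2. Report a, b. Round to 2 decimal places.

Setting ∂/∂a … = 0 gives: 129·a + 811·b = 1380;  811·a + 5745·b = 9946.
Eliminating b: 5745·(row 1) − 811·(row 2) gives 83384·a = 5745·1380 − 811·9946 = -138106, so a = -69053/41692.
Then b = (9946 − 811·(-69053/41692))/5745 = 81927/41692.

a = -1.66, b = 1.97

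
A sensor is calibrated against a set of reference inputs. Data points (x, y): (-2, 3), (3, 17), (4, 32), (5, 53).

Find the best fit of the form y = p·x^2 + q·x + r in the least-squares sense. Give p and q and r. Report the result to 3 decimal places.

p = 2.188, q = 0.545, r = -4.645

Sums needed: Σx^2·x^2 = 978, Σx^2·x = 208, Σx^2 = 54, Σx·x = 54, Σx = 10, Σ1 = 4.
And Σx^2·y = 2002, Σx·y = 438, Σy = 105.
So AᵀA·[p, q, r]ᵀ = Aᵀy: [[978, 208, 54]; [208, 54, 10]; [54, 10, 4]]·[p, q, r]ᵀ = [2002, 438, 105]ᵀ.
Inverting the 3×3 Gram matrix, [p, q, r]ᵀ = [4139/1892, 1031/1892, -799/172]ᵀ.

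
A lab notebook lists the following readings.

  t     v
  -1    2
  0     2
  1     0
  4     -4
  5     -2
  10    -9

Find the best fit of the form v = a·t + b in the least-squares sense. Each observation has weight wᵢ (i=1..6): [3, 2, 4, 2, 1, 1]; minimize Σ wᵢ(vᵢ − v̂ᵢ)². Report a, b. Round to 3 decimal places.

a = -1.014, b = 1.180

Normal-equation sums: Σwᵢ·t·t = 164, Σwᵢ·t = 24, Σwᵢ·1 = 13.
And Σwᵢ·t·v = -138, Σwᵢ·v = -9.
Normal equations: [[164, 24]; [24, 13]]·[a, b]ᵀ = [-138, -9]ᵀ.
Eliminating b: 13·(row 1) − 24·(row 2) gives 1556·a = 13·(-138) − 24·(-9) = -1578, so a = -789/778.
Then b = ((-9) − 24·(-789/778))/13 = 459/389.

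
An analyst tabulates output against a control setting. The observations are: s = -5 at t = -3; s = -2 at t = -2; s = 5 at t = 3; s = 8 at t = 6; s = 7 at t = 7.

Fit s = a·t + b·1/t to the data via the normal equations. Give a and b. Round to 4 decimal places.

The normal equations are: 107·a + 5·b = 131;  5·a + (51/98)·b = 20/3.
det = 107·(51/98) − 5² = 3007/98.
a = (131·(51/98) − 5·(20/3))/(3007/98) = 10243/9021; b = (107·(20/3) − 5·131)/(3007/98) = 17150/9021.

a = 1.1355, b = 1.9011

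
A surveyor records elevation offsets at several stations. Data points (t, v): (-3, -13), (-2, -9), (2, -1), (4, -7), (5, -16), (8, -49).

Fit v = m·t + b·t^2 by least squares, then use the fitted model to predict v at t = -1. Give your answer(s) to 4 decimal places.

Entries of XᵀX: Σt·t = 122, Σt·t^2 = 674, Σt^2·t^2 = 5090.
For Xᵀv: Σt·v = -445, Σt^2·v = -3805.
XᵀX·[m, b]ᵀ = Xᵀv becomes [[122, 674]; [674, 5090]]·[m, b]ᵀ = [-445, -3805]ᵀ.
Eliminating b: 5090·(row 1) − 674·(row 2) gives 166704·m = 5090·(-445) − 674·(-3805) = 299520, so m = 6240/3473.
Then b = ((-3805) − 674·(6240/3473))/5090 = -6845/6946.
At t = -1: v̂ = (6240/3473)·(-1) + (-6845/6946)·(1) = -19325/6946.

v̂ = -2.7822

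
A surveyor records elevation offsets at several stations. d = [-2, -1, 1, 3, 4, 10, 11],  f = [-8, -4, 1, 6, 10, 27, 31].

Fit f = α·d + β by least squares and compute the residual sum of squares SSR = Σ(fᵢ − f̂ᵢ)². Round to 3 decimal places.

Forming XᵀX = [[252, 26]; [26, 7]] and Xᵀf = [690, 63]ᵀ gives XᵀX·[α, β]ᵀ = Xᵀf.
Δ = 252·7 − 26² = 1088.
α = (690·7 − 26·63)/1088 = 399/136; β = (252·63 − 26·690)/1088 = -129/68.
Residuals: -4/17, 113/136, -5/136, -123/136, 11/68, -15/34, 5/8; SSR = 37/17.

SSR = 2.176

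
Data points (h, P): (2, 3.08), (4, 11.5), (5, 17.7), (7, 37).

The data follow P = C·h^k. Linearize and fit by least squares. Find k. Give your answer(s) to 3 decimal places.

k = 1.969

Taking logs, ln P = k·ln h + ln C, so regress ln P on ln h.
Σln h = 5.6348, Σ(ln h)² = 8.7791, Σln P = 10.0518, Σln h·ln P = 15.8169.
Equations: 8.7791·k + 5.6348·ln C = 15.8169;  5.6348·k + 4·ln C = 10.0518.
Δ = 8.7791·4 − (5.6348)² = 3.3656; k = (15.8169·4 − 5.6348·10.0518)/3.3656 = 1.96933, ln C = (8.7791·10.0518 − 5.6348·15.8169)/3.3656 = -0.26125.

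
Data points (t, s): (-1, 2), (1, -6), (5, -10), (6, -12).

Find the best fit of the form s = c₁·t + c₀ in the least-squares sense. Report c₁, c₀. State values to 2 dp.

With design matrix M, MᵀM = [[63, 11]; [11, 4]] and Mᵀs = [-130, -26]ᵀ.
Determinant 63·4 − 11² = 131.
c₁ = ((-130)·4 − 11·(-26))/131 = -234/131; c₀ = (63·(-26) − 11·(-130))/131 = -208/131.

c₁ = -1.79, c₀ = -1.59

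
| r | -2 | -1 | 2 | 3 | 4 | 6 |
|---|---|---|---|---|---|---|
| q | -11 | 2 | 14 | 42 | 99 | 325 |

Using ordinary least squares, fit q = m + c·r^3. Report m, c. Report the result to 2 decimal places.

Setting ∂/∂m … = 0 gives: 6·m + 306·c = 471;  306·m + 51610·c = 77868.
(Σ1 = 6, Σr^3 = 306, Σr^3·r^3 = 51610, Σq = 471, Σr^3·q = 77868.)
Eliminating c: 51610·(row 1) − 306·(row 2) gives 216024·m = 51610·471 − 306·77868 = 480702, so m = 80117/36004.
Then c = (77868 − 306·(80117/36004))/51610 = 53847/36004.

m = 2.23, c = 1.50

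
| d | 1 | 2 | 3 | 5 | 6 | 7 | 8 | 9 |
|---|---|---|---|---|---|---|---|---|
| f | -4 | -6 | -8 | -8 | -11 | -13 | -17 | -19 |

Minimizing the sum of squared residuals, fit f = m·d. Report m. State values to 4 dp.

Entries of XᵀX: Σd·d = 269.
Moment sums: Σd·f = -544.
XᵀX·[m]ᵀ = Xᵀf becomes [[269]]·[m]ᵀ = [-544]ᵀ.
Hence m = -544 / 269 ≈ -2.0223.

m = -2.0223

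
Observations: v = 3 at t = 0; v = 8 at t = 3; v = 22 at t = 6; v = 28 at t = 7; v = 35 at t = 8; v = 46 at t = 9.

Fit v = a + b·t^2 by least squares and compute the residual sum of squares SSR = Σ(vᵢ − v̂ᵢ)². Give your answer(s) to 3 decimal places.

SSR = 2.790

Compute the Gram sums: Σ1 = 6, Σt^2 = 239, Σt^2·t^2 = 14435.
And Σv = 142, Σt^2·v = 8202.
So AᵀA·[a, b]ᵀ = Aᵀv: [[6, 239]; [239, 14435]]·[a, b]ᵀ = [142, 8202]ᵀ.
Eliminating b: 14435·(row 1) − 239·(row 2) gives 29489·a = 14435·142 − 239·8202 = 89492, so a = 89492/29489.
Then b = (8202 − 239·(89492/29489))/14435 = 15274/29489.
Residuals: -1025/29489, 242/797, 9402/29489, -12226/29489, -34913/29489, 29808/29489; SSR = 82286/29489.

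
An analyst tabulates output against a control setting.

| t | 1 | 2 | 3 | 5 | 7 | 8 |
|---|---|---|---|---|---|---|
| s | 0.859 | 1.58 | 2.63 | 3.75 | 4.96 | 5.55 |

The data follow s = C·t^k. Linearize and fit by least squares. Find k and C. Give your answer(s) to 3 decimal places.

Let Y = ln s. Fitting Y = k·ln t + ln C by least squares:
Σln t = 7.4265, Σ(ln t)² = 12.3883, Σln s = 5.9094, Σln t·ln s = 10.1866.
Equations: 12.3883·k + 7.4265·ln C = 10.1866;  7.4265·k + 6·ln C = 5.9094.
Δ = 12.3883·6 − (7.4265)² = 19.1764; k = (10.1866·6 − 7.4265·5.9094)/19.1764 = 0.89868, ln C = (12.3883·5.9094 − 7.4265·10.1866)/19.1764 = -0.12745, so C = exp(-0.12745) = 0.88034.

k = 0.899, C = 0.880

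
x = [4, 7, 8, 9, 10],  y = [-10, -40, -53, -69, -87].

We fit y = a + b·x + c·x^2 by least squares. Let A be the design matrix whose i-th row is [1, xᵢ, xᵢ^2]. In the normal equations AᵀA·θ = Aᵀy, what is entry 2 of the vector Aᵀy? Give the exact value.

-2235

Entry 2 ↔ basis x, so (Aᵀy)_{2} = Σᵢ (x)·yᵢ = (4)·(-10) + (7)·(-40) + (8)·(-53) + (9)·(-69) + (10)·(-87) = -2235.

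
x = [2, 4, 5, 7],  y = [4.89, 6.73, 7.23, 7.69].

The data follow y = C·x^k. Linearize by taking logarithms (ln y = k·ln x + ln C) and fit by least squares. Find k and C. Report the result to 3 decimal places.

Let Y = ln y. Fitting Y = k·ln x + ln C by least squares:
XᵀX = [[8.7791, 5.6348]; [5.6348, 4]], rhs = [10.8966, 7.5119]ᵀ  (here Σln x = 5.6348, Σ(ln x)² = 8.7791, Σln y = 7.5119, Σln x·ln y = 10.8966).
Slope k = (n·Σln x·ln y − Σln x·Σln y)/(n·Σ(ln x)² − (Σln x)²) = (4·10.8966 − 5.6348·7.5119)/3.3656 = 0.37384; ln C = (Σln y − k·Σln x)/n = 1.35135, so C = exp(1.35135) = 3.86263.

k = 0.374, C = 3.863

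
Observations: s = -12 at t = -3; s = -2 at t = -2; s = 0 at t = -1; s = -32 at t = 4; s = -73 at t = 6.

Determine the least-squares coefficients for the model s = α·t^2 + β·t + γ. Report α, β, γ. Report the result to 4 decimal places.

α = -1.8995, β = -1.0766, γ = 2.1352

With design matrix X, XᵀX = [[1650, 244, 66]; [244, 66, 4]; [66, 4, 5]] and Xᵀs = [-3256, -526, -119]ᵀ.
Inverting the 3×3 Gram matrix, [α, β, γ]ᵀ = [-29327/15439, -16621/15439, 32965/15439]ᵀ.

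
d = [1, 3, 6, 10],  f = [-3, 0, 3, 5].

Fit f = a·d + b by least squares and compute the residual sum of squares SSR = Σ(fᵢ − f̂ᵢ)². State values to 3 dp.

SSR = 1.967

With design matrix X, XᵀX = [[146, 20]; [20, 4]] and Xᵀf = [65, 5]ᵀ.
Δ = 146·4 − 20² = 184.
a = (65·4 − 20·5)/184 = 20/23; b = (146·5 − 20·65)/184 = -285/92.
Residuals: -71/92, 45/92, 81/92, -55/92; SSR = 181/92.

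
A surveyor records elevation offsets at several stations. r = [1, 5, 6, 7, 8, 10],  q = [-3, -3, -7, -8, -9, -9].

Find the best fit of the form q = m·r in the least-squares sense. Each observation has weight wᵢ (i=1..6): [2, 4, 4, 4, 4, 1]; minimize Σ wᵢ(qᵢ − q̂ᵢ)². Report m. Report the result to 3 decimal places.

m = -1.048

Forming MᵀWM = [[798]] and MᵀWq = [-836]ᵀ gives MᵀWM·[m]ᵀ = MᵀWq.
Hence m = -836 / 798 ≈ -1.04762.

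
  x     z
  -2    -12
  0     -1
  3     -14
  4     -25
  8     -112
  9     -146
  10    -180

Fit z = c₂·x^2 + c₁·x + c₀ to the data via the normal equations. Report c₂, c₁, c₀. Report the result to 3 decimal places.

c₂ = -1.966, c₁ = 1.713, c₀ = -0.863

Setting ∂/∂c₂ … = 0 gives: 21010·c₂ + 2324·c₁ + 274·c₀ = -37568;  2324·c₂ + 274·c₁ + 32·c₀ = -4128;  274·c₂ + 32·c₁ + 7·c₀ = -490.
(Σx^2·x^2 = 21010, Σx^2·x = 2324, Σx^2 = 274, Σx·x = 274, Σx = 32, Σ1 = 7, Σx^2·z = -37568, Σx·z = -4128, Σz = -490.)
Inverting the 3×3 Gram matrix, [c₂, c₁, c₀]ᵀ = [-63302/32193, 55148/32193, -27794/32193]ᵀ.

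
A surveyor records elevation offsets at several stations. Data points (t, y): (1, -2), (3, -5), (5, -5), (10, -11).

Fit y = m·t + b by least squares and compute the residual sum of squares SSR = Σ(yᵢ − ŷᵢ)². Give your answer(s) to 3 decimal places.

Sums needed: Σt·t = 135, Σt = 19, Σ1 = 4.
And Σt·y = -152, Σy = -23.
Eliminating b: 4·(row 1) − 19·(row 2) gives 179·m = 4·(-152) − 19·(-23) = -171, so m = -171/179.
Then b = ((-23) − 19·(-171/179))/4 = -217/179.
Residuals: 30/179, -165/179, 177/179, -42/179; SSR = 342/179.

SSR = 1.911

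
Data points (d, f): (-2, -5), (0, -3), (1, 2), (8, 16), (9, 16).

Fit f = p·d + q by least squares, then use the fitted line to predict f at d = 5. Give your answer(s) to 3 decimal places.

Forming XᵀX = [[150, 16]; [16, 5]] and Xᵀf = [284, 26]ᵀ gives XᵀX·[p, q]ᵀ = Xᵀf.
Eliminating q: 5·(row 1) − 16·(row 2) gives 494·p = 5·284 − 16·26 = 1004, so p = 502/247.
Then q = (26 − 16·(502/247))/5 = -322/247.
At d = 5: f̂ = (502/247)·(5) + (-322/247)·(1) = 2188/247.

f̂ = 8.858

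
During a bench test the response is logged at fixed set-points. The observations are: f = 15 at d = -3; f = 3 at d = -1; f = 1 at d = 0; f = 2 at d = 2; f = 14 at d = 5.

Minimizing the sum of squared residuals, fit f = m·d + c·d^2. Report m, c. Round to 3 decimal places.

With design matrix X, XᵀX = [[39, 105]; [105, 723]] and Xᵀf = [26, 496]ᵀ.
det = 39·723 − 105² = 17172.
m = (26·723 − 105·496)/17172 = -1849/954; c = (39·496 − 105·26)/17172 = 923/954.

m = -1.938, c = 0.968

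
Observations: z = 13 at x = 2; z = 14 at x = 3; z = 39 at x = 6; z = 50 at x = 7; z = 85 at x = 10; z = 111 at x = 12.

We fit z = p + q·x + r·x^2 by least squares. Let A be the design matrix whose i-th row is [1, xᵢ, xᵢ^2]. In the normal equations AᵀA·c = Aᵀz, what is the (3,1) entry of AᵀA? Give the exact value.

342

Row 3 ↔ basis x^2, column 1 ↔ basis 1, so (AᵀA)_{3,1} = Σᵢ x^2 = (4)·(1) + (9)·(1) + (36)·(1) + (49)·(1) + (100)·(1) + (144)·(1) = 342.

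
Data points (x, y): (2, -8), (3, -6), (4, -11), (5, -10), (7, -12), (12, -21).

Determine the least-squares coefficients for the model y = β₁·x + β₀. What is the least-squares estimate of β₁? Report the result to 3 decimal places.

Normal-equation sums: Σx·x = 247, Σx = 33, Σ1 = 6.
For Aᵀy: Σx·y = -464, Σy = -68.
Eliminating β₀: 6·(row 1) − 33·(row 2) gives 393·β₁ = 6·(-464) − 33·(-68) = -540, so β₁ = -180/131.
Then β₀ = ((-68) − 33·(-180/131))/6 = -1484/393.

β₁ = -1.374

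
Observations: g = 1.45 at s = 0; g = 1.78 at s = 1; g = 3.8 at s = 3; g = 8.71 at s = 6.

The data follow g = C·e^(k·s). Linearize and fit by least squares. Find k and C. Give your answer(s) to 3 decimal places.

Taking logs, ln g = k·s + ln C, so regress ln g on s.
Σs = 10.0000, Σ(s)² = 46.0000, Σln g = 4.4476, Σs·ln g = 17.5684.
Equations: 46.0000·k + 10.0000·ln C = 17.5684;  10.0000·k + 4·ln C = 4.4476.
Solving (det = 84.0000): k = 0.30711, ln C = 0.34414, so C = exp(0.34414) = 1.41077.

k = 0.307, C = 1.411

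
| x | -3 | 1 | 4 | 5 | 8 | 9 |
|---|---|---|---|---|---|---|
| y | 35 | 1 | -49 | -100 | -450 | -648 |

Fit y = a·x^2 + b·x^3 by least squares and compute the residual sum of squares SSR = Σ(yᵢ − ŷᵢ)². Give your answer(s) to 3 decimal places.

Entries of MᵀM: Σx^2·x^2 = 11620, Σx^2·x^3 = 95724, Σx^3·x^3 = 814036.
For Mᵀy: Σx^2·y = -84256, Σx^3·y = -719372.
MᵀM·[a, b]ᵀ = Mᵀy becomes [[11620, 95724]; [95724, 814036]]·[a, b]ᵀ = [-84256, -719372]ᵀ.
Δ = 11620·814036 − 95724² = 296014144.
a = ((-84256)·814036 − 95724·(-719372))/296014144 = 17109257/18500884; b = (11620·(-719372) − 95724·(-84256))/296014144 = -18361331/18500884.
Residuals: -1104155/9250442, 9876479/9250442, -1291561/4625221, 8673275/9250442, -4847194/4625221, 5493825/9250442; SSR = 16476266/4625221.

SSR = 3.562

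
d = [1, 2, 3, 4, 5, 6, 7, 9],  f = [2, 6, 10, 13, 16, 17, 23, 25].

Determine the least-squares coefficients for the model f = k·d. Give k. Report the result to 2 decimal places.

With design matrix X, XᵀX = [[221]] and Xᵀf = [664]ᵀ.
Hence k = 664 / 221 ≈ 3.00452.

k = 3.00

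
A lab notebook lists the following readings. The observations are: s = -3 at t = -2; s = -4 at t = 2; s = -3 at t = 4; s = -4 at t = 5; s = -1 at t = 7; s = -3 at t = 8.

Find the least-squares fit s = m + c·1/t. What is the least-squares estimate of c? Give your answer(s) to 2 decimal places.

Entries of MᵀM: Σ1 = 6, Σ1/t = 201/280, Σ1/t·1/t = 50061/78400.
For Mᵀs: Σs = -18, Σ1/t·s = -719/280.
MᵀM·[m, c]ᵀ = Mᵀs becomes [[6, 201/280]; [201/280, 50061/78400]]·[m, c]ᵀ = [-18, -719/280]ᵀ.
det = 6·(50061/78400) − (201/280)² = 51993/15680.
m = ((-18)·(50061/78400) − (201/280)·(-719/280))/(51993/15680) = -252193/86655; c = (6·(-719/280) − (201/280)·(-18))/(51993/15680) = -12992/17331.

c = -0.75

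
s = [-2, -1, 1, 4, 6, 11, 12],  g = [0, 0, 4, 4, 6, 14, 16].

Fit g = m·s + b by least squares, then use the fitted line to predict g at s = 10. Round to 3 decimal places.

With design matrix M, MᵀM = [[323, 31]; [31, 7]] and Mᵀg = [402, 44]ᵀ.
Eliminating b: 7·(row 1) − 31·(row 2) gives 1300·m = 7·402 − 31·44 = 1450, so m = 29/26.
Then b = (44 − 31·(29/26))/7 = 35/26.
At s = 10: ĝ = (29/26)·(10) + (35/26)·(1) = 25/2.

ĝ = 12.500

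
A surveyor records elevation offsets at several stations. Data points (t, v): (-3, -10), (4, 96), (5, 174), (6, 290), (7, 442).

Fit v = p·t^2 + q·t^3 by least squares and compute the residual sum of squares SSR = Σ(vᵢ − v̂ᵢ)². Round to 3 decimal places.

Sums needed: Σt^2·t^2 = 4659, Σt^2·t^3 = 28489, Σt^3·t^3 = 184755.
And Σt^2·v = 37894, Σt^3·v = 242410.
Normal equations: [[4659, 28489]; [28489, 184755]]·[p, q]ᵀ = [37894, 242410]ᵀ.
det = 4659·184755 − 28489² = 49150424.
p = (37894·184755 − 28489·242410)/49150424 = 11885935/6143803; q = (4659·242410 − 28489·37894)/49150424 = 6228253/6143803.
Residuals: -248614/6143803, 1021936/6143803, -6658278/6143803, 8506562/6143803, -3140668/6143803; SSR = 20779348/6143803.

SSR = 3.382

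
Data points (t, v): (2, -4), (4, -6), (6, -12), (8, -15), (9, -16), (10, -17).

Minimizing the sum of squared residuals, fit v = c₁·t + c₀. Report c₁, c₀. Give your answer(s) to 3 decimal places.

Entries of XᵀX: Σt·t = 301, Σt = 39, Σ1 = 6.
Moment sums: Σt·v = -538, Σv = -70.
So XᵀX·[c₁, c₀]ᵀ = Xᵀv: [[301, 39]; [39, 6]]·[c₁, c₀]ᵀ = [-538, -70]ᵀ.
Determinant 301·6 − 39² = 285.
c₁ = ((-538)·6 − 39·(-70))/285 = -166/95; c₀ = (301·(-70) − 39·(-538))/285 = -88/285.

c₁ = -1.747, c₀ = -0.309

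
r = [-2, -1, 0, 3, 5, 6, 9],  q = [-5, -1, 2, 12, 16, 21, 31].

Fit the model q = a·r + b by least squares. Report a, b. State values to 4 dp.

a = 3.1850, b = 1.7572

With design matrix M, MᵀM = [[156, 20]; [20, 7]] and Mᵀq = [532, 76]ᵀ.
Eliminating b: 7·(row 1) − 20·(row 2) gives 692·a = 7·532 − 20·76 = 2204, so a = 551/173.
Then b = (76 − 20·(551/173))/7 = 304/173.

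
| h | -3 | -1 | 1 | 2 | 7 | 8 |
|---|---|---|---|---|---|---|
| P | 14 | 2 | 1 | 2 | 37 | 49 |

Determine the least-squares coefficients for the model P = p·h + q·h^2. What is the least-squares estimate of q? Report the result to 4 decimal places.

From the data, Σh·h = 128, Σh·h^2 = 836, Σh^2·h^2 = 6596.
And Σh·P = 612, Σh^2·P = 5086.
AᵀA·[p, q]ᵀ = AᵀP becomes [[128, 836]; [836, 6596]]·[p, q]ᵀ = [612, 5086]ᵀ.
Eliminating q: 6596·(row 1) − 836·(row 2) gives 145392·p = 6596·612 − 836·5086 = -215144, so p = -26893/18174.
Then q = (5086 − 836·(-26893/18174))/6596 = 8711/9087.

q = 0.9586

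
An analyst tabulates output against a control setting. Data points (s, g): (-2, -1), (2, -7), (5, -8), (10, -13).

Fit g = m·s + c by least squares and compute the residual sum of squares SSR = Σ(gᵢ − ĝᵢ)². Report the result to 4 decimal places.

SSR = 2.8404

Sums needed: Σs·s = 133, Σs = 15, Σ1 = 4.
Moment sums: Σs·g = -182, Σg = -29.
Normal equations: [[133, 15]; [15, 4]]·[m, c]ᵀ = [-182, -29]ᵀ.
Eliminating c: 4·(row 1) − 15·(row 2) gives 307·m = 4·(-182) − 15·(-29) = -293, so m = -293/307.
Then c = ((-29) − 15·(-293/307))/4 = -1127/307.
Residuals: 234/307, -436/307, 136/307, 66/307; SSR = 872/307.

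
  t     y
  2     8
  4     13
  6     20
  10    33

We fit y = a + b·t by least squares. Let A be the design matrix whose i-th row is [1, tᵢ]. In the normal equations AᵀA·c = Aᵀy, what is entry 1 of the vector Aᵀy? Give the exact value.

Entry 1 ↔ basis 1, so (Aᵀy)_{1} = Σᵢ yᵢ = (1)·(8) + (1)·(13) + (1)·(20) + (1)·(33) = 74.

74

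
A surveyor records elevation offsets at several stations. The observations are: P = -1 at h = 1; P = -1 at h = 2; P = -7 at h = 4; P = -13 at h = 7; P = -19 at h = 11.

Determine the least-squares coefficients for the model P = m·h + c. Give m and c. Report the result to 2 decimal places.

Entries of AᵀA: Σh·h = 191, Σh = 25, Σ1 = 5.
Right-hand side: Σh·P = -331, ΣP = -41.
So AᵀA·[m, c]ᵀ = AᵀP: [[191, 25]; [25, 5]]·[m, c]ᵀ = [-331, -41]ᵀ.
Eliminating c: 5·(row 1) − 25·(row 2) gives 330·m = 5·(-331) − 25·(-41) = -630, so m = -21/11.
Then c = ((-41) − 25·(-21/11))/5 = 74/55.

m = -1.91, c = 1.35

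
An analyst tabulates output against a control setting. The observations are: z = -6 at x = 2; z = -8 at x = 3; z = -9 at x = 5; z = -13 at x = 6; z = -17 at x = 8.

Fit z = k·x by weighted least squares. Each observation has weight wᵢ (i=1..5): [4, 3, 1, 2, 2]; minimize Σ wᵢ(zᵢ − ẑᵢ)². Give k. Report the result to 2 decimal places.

Compute the Gram sums: Σwᵢ·x·x = 268.
And Σwᵢ·x·z = -593.
k = (-593)/268 = -2.21269.

k = -2.21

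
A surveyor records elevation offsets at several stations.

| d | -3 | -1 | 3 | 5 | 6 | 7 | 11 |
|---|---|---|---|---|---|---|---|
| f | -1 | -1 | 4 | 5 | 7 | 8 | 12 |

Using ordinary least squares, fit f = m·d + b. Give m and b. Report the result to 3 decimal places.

m = 0.978, b = 0.944

Normal-equation sums: Σd·d = 250, Σd = 28, Σ1 = 7.
Moment sums: Σd·f = 271, Σf = 34.
Determinant 250·7 − 28² = 966.
m = (271·7 − 28·34)/966 = 45/46; b = (250·34 − 28·271)/966 = 152/161.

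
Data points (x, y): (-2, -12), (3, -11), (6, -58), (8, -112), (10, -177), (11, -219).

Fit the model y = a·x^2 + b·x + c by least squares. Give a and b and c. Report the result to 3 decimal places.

The normal system AᵀA·[a, b, c]ᵀ = Aᵀy is [[30130, 3078, 334]; [3078, 334, 36]; [334, 36, 6]]·[a, b, c]ᵀ = [-53602, -5432, -589]ᵀ.
Row-reducing yields a = -626459/311894, b = 685103/311894, c = 6576/14177.

a = -2.009, b = 2.197, c = 0.464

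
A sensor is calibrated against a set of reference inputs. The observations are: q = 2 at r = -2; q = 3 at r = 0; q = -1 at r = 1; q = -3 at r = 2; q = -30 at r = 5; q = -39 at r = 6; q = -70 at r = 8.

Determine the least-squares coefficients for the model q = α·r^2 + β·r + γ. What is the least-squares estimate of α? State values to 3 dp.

Setting ∂/∂α … = 0 gives: 6050·α + 854·β + 134·γ = -6639;  854·α + 134·β + 20·γ = -955;  134·α + 20·β + 7·γ = -138.
(Σr^2·r^2 = 6050, Σr^2·r = 854, Σr^2 = 134, Σr·r = 134, Σr = 20, Σ1 = 7, Σr^2·q = -6639, Σr·q = -955, Σq = -138.)
Solving the 3×3 system (Gaussian elimination) gives α = -37663/40128, β = -61877/40128, γ = 17779/6688.

α = -0.939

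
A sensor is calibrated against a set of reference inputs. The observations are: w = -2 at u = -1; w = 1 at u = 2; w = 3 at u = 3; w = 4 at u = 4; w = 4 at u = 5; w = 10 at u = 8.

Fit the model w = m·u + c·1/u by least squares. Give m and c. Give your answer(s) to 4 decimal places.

Sums needed: Σu·u = 119, Σu·1/u = 6, Σ1/u·1/u = 21301/14400.
And Σu·w = 129, Σ1/u·w = 131/20.
XᵀX·[m, c]ᵀ = Xᵀw becomes [[119, 6]; [6, 21301/14400]]·[m, c]ᵀ = [129, 131/20]ᵀ.
Determinant 119·(21301/14400) − 6² = 2016419/14400.
m = (129·(21301/14400) − 6·(131/20))/(2016419/14400) = 2181909/2016419; c = (119·(131/20) − 6·129)/(2016419/14400) = 78480/2016419.

m = 1.0821, c = 0.0389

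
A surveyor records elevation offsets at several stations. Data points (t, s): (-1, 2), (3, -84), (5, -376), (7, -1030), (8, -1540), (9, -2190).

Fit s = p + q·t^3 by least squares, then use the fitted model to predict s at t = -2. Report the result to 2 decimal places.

ŝ = 22.55

From the data, Σ1 = 6, Σt^3 = 1735, Σt^3·t^3 = 927589.
Right-hand side: Σs = -5218, Σt^3·s = -2787550.
XᵀX·[p, q]ᵀ = Xᵀs becomes [[6, 1735]; [1735, 927589]]·[p, q]ᵀ = [-5218, -2787550]ᵀ.
Δ = 6·927589 − 1735² = 2555309.
p = ((-5218)·927589 − 1735·(-2787550))/2555309 = -3760152/2555309; q = (6·(-2787550) − 1735·(-5218))/2555309 = -7672070/2555309.
At t = -2: ŝ = (-3760152/2555309)·(1) + (-7672070/2555309)·(-8) = 57616408/2555309.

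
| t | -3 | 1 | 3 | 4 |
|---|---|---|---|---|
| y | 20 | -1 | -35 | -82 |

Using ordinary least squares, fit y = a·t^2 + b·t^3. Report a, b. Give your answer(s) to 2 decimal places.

a = -0.89, b = -1.05

Sums needed: Σt^2·t^2 = 419, Σt^2·t^3 = 1025, Σt^3·t^3 = 5555.
For Aᵀy: Σt^2·y = -1448, Σt^3·y = -6734.
Determinant 419·5555 − 1025² = 1276920.
a = ((-1448)·5555 − 1025·(-6734))/1276920 = -12681/14188; b = (419·(-6734) − 1025·(-1448))/1276920 = -74297/70940.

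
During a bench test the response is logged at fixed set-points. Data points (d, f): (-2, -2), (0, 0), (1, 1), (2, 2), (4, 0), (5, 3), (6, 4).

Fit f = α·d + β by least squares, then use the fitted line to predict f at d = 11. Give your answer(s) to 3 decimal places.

f̂ = 6.382

Normal-equation sums: Σd·d = 86, Σd = 16, Σ1 = 7.
And Σd·f = 48, Σf = 8.
So AᵀA·[α, β]ᵀ = Aᵀf: [[86, 16]; [16, 7]]·[α, β]ᵀ = [48, 8]ᵀ.
Δ = 86·7 − 16² = 346.
α = (48·7 − 16·8)/346 = 104/173; β = (86·8 − 16·48)/346 = -40/173.
At d = 11: f̂ = (104/173)·(11) + (-40/173)·(1) = 1104/173.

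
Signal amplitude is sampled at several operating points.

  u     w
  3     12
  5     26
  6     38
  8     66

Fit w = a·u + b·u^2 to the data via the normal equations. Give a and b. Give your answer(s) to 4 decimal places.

Entries of MᵀM: Σu·u = 134, Σu·u^2 = 880, Σu^2·u^2 = 6098.
Moment sums: Σu·w = 922, Σu^2·w = 6350.
det = 134·6098 − 880² = 42732.
a = (922·6098 − 880·6350)/42732 = 2863/3561; b = (134·6350 − 880·922)/42732 = 3295/3561.

a = 0.8040, b = 0.9253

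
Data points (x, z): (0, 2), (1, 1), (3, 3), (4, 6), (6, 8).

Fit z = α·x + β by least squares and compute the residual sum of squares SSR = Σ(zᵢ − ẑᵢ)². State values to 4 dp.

SSR = 4.3509

Compute the Gram sums: Σx·x = 62, Σx = 14, Σ1 = 5.
Moment sums: Σx·z = 82, Σz = 20.
So AᵀA·[α, β]ᵀ = Aᵀz: [[62, 14]; [14, 5]]·[α, β]ᵀ = [82, 20]ᵀ.
det = 62·5 − 14² = 114.
α = (82·5 − 14·20)/114 = 65/57; β = (62·20 − 14·82)/114 = 46/57.
Residuals: 68/57, -18/19, -70/57, 12/19, 20/57; SSR = 248/57.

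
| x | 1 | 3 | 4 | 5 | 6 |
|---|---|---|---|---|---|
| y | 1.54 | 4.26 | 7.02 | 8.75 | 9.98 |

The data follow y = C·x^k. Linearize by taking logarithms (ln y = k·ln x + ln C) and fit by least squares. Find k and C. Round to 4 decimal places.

Let Y = ln y. Fitting Y = k·ln x + ln C by least squares:
Σln x = 5.8861, Σ(ln x)² = 8.9295, Σln y = 8.2995, Σln x·ln y = 11.9068.
Normal system: [[8.9295, 5.8861]; [5.8861, 5]]·[k, ln C]ᵀ = [11.9068, 8.2995]ᵀ.
Slope k = (n·Σln x·ln y − Σln x·Σln y)/(n·Σ(ln x)² − (Σln x)²) = (5·11.9068 − 5.8861·8.2995)/10.0010 = 1.06814; ln C = (Σln y − k·Σln x)/n = 0.40245, so C = exp(0.40245) = 1.49549.

k = 1.0681, C = 1.4955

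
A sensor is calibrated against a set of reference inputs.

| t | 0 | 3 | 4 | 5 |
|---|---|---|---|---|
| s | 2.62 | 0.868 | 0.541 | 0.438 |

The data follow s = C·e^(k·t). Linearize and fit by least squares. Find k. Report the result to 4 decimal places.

k = -0.3682

Taking logs, ln s = k·t + ln C, so regress ln s on t.
Σt = 12.0000, Σ(t)² = 50.0000, Σln s = -0.6183, Σt·ln s = -7.0097.
Normal system: [[50.0000, 12.0000]; [12.0000, 4]]·[k, ln C]ᵀ = [-7.0097, -0.6183]ᵀ.
Δ = 50.0000·4 − (12.0000)² = 56.0000; k = (-7.0097·4 − 12.0000·-0.6183)/56.0000 = -0.36821, ln C = (50.0000·-0.6183 − 12.0000·-7.0097)/56.0000 = 0.95006.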